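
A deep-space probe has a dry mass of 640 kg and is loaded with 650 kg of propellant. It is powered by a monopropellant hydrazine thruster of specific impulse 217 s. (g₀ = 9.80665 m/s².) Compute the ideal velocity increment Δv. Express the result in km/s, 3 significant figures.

Δv ≈ 1.49 km/s

v_e = Isp · g₀ = 217 × 9.80665 = 2128.0 m/s.
m₀ = m_dry + m_prop = 640 + 650 = 1,290 kg.
Δv = v_e · ln(m₀/m_f) = 2128.0 × ln(2.016) = 2128.0 × 0.7009 ≈ 1491.6 m/s.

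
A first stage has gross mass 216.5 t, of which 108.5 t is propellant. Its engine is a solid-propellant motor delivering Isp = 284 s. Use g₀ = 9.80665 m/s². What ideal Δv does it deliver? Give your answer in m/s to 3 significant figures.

Δv ≈ 1940 m/s

v_e = Isp · g₀ = 284 × 9.80665 = 2785.1 m/s.
m_f = m₀ − m_prop = 216.5 − 108.5 = 108 t.
By the Tsiolkovsky rocket equation, Δv = v_e · ln(m₀/m_f) = 2785.1 × ln(2.005) = 2785.1 × 0.6955 ≈ 1936.9 m/s.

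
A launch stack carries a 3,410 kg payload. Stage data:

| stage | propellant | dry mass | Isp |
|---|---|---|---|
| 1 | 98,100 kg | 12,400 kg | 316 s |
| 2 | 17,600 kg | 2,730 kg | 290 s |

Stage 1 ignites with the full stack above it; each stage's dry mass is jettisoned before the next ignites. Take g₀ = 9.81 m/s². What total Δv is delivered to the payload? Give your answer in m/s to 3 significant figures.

Δv ≈ 7920 m/s

Ignition mass of stage 1 = 98,100+12,400 + 17,600+2,730 + 3,410 = 134,240 kg.
Stage 1: m₀ = 134,240 kg, m_f = 134,240 − 98,100 = 36,140 kg; Δv = 316×9.81×ln(3.714) = 3100.0×1.3122 ≈ 4068 m/s.
Stage 2: m₀ = 23,740 kg, m_f = 23,740 − 17,600 = 6,140 kg; Δv = 290×9.81×ln(3.866) = 2844.9×1.3523 ≈ 3847 m/s.
Total Δv = 4068 + 3847 = 7915 m/s.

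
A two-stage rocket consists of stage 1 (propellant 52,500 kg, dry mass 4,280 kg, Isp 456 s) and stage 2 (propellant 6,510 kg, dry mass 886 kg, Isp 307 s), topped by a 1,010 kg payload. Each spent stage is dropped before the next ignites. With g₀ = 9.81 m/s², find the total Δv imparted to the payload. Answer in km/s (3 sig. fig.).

Δv ≈ 11.8 km/s

Ignition mass of stage 1 = 52,500+4,280 + 6,510+886 + 1,010 = 65,186 kg.
Stage 1: m₀ = 65,186 kg, m_f = 65,186 − 52,500 = 12,686 kg; Δv = 456×9.81×ln(5.138) = 4473.4×1.6367 ≈ 7322 m/s.
Stage 2: m₀ = 8,406 kg, m_f = 8,406 − 6,510 = 1,896 kg; Δv = 307×9.81×ln(4.434) = 3011.7×1.4892 ≈ 4485 m/s.
Total Δv = 7322 + 4485 = 11807 m/s.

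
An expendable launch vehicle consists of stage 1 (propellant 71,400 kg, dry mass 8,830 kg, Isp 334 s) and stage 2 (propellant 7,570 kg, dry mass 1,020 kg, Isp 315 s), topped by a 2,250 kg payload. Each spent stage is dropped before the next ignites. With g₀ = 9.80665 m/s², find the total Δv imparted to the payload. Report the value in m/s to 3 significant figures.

Δv ≈ 8720 m/s

Ignition mass of stage 1 = 71,400+8,830 + 7,570+1,020 + 2,250 = 91,070 kg.
Stage 1: m₀ = 91,070 kg, m_f = 91,070 − 71,400 = 19,670 kg; Δv = 334×9.80665×ln(4.63) = 3275.4×1.5325 ≈ 5020 m/s.
Stage 2: m₀ = 10,840 kg, m_f = 10,840 − 7,570 = 3,270 kg; Δv = 315×9.80665×ln(3.315) = 3089.1×1.1985 ≈ 3702 m/s.
Total Δv = 5020 + 3702 = 8722 m/s.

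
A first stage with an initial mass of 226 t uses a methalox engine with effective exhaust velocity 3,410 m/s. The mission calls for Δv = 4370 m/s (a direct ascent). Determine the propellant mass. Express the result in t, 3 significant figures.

By the Tsiolkovsky rocket equation, m₀/m_f = exp(Δv / v_e) = exp(4370 / 3410.0) = exp(1.2815) = 3.6021.
m_f = 226 / 3.6021 = 62.7412 t, so propellant = m₀ − m_f = 226 − 62.7412 = 163.2588 t.

propellant mass ≈ 163 t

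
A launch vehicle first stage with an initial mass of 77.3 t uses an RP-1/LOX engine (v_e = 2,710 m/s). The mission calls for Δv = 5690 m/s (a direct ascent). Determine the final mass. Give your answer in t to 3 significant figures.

Using Δv = v_e ln(m₀/m_f): m₀/m_f = exp(Δv / v_e) = exp(5690 / 2710.0) = exp(2.0996) = 8.1632.
m_f = m₀ / 8.1632 = 77.3 / 8.1632 = 9.46933 t.

final mass ≈ 9.47 t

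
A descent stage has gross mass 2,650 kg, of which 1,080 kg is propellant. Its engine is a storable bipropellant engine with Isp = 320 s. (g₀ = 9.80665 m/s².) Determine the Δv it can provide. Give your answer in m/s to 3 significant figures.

v_e = Isp · g₀ = 320 × 9.80665 = 3138.1 m/s.
m_f = m₀ − m_prop = 2,650 − 1,080 = 1,570 kg.
Δv = v_e · ln(m₀/m_f) = 3138.1 × ln(1.688) = 3138.1 × 0.5235 ≈ 1642.8 m/s.

Δv ≈ 1640 m/s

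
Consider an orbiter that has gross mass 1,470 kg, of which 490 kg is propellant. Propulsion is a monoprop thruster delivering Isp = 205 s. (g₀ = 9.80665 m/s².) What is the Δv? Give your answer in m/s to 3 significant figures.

Δv ≈ 815 m/s

v_e = Isp · g₀ = 205 × 9.80665 = 2010.4 m/s.
m_f = m₀ − m_prop = 1,470 − 490 = 980 kg.
Δv = v_e · ln(m₀/m_f) = 2010.4 × ln(1.5) = 2010.4 × 0.4055 ≈ 815.1 m/s.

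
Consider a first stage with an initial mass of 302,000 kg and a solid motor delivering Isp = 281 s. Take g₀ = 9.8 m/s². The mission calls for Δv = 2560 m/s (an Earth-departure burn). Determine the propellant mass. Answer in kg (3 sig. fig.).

v_e = Isp · g₀ = 281 × 9.8 = 2753.8 m/s.
From the ideal rocket equation, m₀/m_f = exp(Δv / v_e) = exp(2560 / 2753.8) = exp(0.9296) = 2.5336.
m_f = 302,000 / 2.5336 = 119,198 kg, so propellant = m₀ − m_f = 302,000 − 119,198 = 182,802 kg.

propellant mass ≈ 183000 kg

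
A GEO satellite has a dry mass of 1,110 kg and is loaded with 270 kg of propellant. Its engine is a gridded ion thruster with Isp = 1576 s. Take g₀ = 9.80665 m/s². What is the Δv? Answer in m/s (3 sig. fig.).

Δv ≈ 3360 m/s

v_e = Isp · g₀ = 1576 × 9.80665 = 15455.3 m/s.
m₀ = m_dry + m_prop = 1,110 + 270 = 1,380 kg.
Using Δv = v_e ln(m₀/m_f): Δv = v_e · ln(m₀/m_f) = 15455.3 × ln(1.243) = 15455.3 × 0.2177 ≈ 3365.0 m/s.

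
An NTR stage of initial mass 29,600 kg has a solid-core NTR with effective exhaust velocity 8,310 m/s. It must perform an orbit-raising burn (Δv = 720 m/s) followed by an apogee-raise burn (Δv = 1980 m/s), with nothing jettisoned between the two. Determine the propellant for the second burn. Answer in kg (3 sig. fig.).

propellant for the second burn ≈ 5750 kg

After the first burn: m = 29600 × exp(−720/8310.0) = 29600 × 0.91700 = 27,143.2 kg.
After the second burn: m = 27,143.2 × exp(−1980/8310.0) = 27,143.2 × 0.78799 = 21,388.6 kg.
Second-burn propellant = 27,143.2 − 21,388.6 = 5,754.6 kg.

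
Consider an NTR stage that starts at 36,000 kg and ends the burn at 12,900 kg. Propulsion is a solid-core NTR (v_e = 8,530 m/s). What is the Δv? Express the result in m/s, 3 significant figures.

Δv ≈ 8750 m/s

From the ideal rocket equation, Δv = v_e · ln(m₀/m_f) = 8530.0 × ln(2.791) = 8530.0 × 1.0263 ≈ 8754.3 m/s.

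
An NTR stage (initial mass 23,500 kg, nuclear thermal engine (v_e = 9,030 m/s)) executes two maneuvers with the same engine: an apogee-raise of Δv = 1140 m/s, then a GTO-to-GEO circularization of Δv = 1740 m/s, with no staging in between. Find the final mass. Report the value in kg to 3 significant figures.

final mass ≈ 17100 kg

After the first burn: m = 23500 × exp(−1140/9030.0) = 23500 × 0.88140 = 20,712.9 kg.
After the second burn: m = 20,712.9 × exp(−1740/9030.0) = 20,712.9 × 0.82474 = 17,082.8 kg.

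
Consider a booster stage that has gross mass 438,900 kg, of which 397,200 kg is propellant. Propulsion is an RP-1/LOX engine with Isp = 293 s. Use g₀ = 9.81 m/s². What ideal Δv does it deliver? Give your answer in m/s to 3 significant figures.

Δv ≈ 6770 m/s

v_e = Isp · g₀ = 293 × 9.81 = 2874.3 m/s.
m_f = m₀ − m_prop = 438,900 − 397,200 = 41,700 kg.
Δv = v_e · ln(m₀/m_f) = 2874.3 × ln(10.53) = 2874.3 × 2.3538 ≈ 6765.5 m/s.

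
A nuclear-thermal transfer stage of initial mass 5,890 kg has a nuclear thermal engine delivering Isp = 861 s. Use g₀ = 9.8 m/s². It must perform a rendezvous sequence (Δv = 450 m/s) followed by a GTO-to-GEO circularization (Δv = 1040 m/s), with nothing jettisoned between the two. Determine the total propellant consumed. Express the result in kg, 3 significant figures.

v_e = Isp · g₀ = 861 × 9.8 = 8437.8 m/s.
After the first burn: m = 5890 × exp(−450/8437.8) = 5890 × 0.94807 = 5,584.13 kg.
After the second burn: m = 5,584.13 × exp(−1040/8437.8) = 5,584.13 × 0.88404 = 4,936.59 kg.
Total propellant = m₀ − m_final = 5890 − 4,936.59 = 953.41 kg.

total propellant consumed ≈ 953 kg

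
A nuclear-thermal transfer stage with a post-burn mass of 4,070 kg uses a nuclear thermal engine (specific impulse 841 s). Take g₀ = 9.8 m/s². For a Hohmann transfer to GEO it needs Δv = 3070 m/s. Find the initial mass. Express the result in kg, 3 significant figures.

initial mass ≈ 5910 kg

v_e = Isp · g₀ = 841 × 9.8 = 8241.8 m/s.
By the Tsiolkovsky rocket equation, m₀/m_f = exp(Δv / v_e) = exp(3070 / 8241.8) = exp(0.3725) = 1.4513.
m₀ = m_f × 1.4513 = 4,070 × 1.4513 = 5,906.79 kg.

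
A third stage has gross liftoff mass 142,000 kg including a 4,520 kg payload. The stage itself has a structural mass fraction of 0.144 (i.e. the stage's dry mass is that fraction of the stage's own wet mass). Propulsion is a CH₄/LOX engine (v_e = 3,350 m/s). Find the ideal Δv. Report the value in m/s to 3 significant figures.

Stage wet mass = m₀ − payload = 142,000 − 4,520 = 137,480 kg.
Stage dry mass = ε × stage wet mass = 0.144 × 137,480 = 19,797.1 kg.
Burnout mass m_f = stage dry + payload = 19,797.1 + 4,520 = 24,317.1 kg.
By the Tsiolkovsky rocket equation, Δv = v_e · ln(142,000/24,317.1) = 3350.0 × ln(5.84) = 3350.0 × 1.7646 ≈ 5912 m/s.

Δv ≈ 5910 m/s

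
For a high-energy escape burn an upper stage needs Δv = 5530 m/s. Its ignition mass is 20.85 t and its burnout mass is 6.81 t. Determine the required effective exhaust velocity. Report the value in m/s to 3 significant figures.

v_e ≈ 4940 m/s

ln(m₀/m_f) = ln(20850/6810) = ln(3.062) = 1.1190.
Using Δv = v_e ln(m₀/m_f): v_e = Δv / ln(m₀/m_f) = 5530 / 1.1190 = 4942.1 m/s.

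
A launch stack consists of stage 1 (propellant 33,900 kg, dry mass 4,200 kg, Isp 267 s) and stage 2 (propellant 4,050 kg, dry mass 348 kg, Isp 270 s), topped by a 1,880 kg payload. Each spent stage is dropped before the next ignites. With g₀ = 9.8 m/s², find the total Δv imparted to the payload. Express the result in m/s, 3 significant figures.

Ignition mass of stage 1 = 33,900+4,200 + 4,050+348 + 1,880 = 44,378 kg.
Stage 1: m₀ = 44,378 kg, m_f = 44,378 − 33,900 = 10,478 kg; Δv = 267×9.8×ln(4.235) = 2616.6×1.4435 ≈ 3777 m/s.
Stage 2: m₀ = 6,278 kg, m_f = 6,278 − 4,050 = 2,228 kg; Δv = 270×9.8×ln(2.818) = 2646.0×1.0359 ≈ 2741 m/s.
Total Δv = 3777 + 2741 = 6518 m/s.

Δv ≈ 6520 m/s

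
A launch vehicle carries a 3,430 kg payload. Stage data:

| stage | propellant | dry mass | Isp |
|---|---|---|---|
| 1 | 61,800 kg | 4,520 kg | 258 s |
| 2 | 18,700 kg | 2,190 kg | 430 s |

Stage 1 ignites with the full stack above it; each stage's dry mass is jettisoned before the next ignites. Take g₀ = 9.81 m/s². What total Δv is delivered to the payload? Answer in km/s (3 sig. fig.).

Δv ≈ 9.08 km/s

Ignition mass of stage 1 = 61,800+4,520 + 18,700+2,190 + 3,430 = 90,640 kg.
Stage 1: m₀ = 90,640 kg, m_f = 90,640 − 61,800 = 28,840 kg; Δv = 258×9.81×ln(3.143) = 2531.0×1.1451 ≈ 2898 m/s.
Stage 2: m₀ = 24,320 kg, m_f = 24,320 − 18,700 = 5,620 kg; Δv = 430×9.81×ln(4.327) = 4218.3×1.4650 ≈ 6180 m/s.
Total Δv = 2898 + 6180 = 9078 m/s.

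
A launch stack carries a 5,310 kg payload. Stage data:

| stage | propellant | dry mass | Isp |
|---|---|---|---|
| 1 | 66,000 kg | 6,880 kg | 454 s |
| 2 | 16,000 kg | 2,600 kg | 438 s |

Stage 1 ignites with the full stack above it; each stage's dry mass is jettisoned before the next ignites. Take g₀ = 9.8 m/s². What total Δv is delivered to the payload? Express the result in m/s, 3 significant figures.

Δv ≈ 9840 m/s

Ignition mass of stage 1 = 66,000+6,880 + 16,000+2,600 + 5,310 = 96,790 kg.
Stage 1: m₀ = 96,790 kg, m_f = 96,790 − 66,000 = 30,790 kg; Δv = 454×9.8×ln(3.144) = 4449.2×1.1454 ≈ 5096 m/s.
Stage 2: m₀ = 23,910 kg, m_f = 23,910 − 16,000 = 7,910 kg; Δv = 438×9.8×ln(3.023) = 4292.4×1.1062 ≈ 4748 m/s.
Total Δv = 5096 + 4748 = 9844 m/s.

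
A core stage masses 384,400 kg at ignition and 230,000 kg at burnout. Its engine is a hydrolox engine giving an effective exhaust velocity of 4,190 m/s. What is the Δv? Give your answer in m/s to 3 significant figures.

Rocket equation: Δv = v_e · ln(m₀/m_f) = 4190.0 × ln(1.671) = 4190.0 × 0.5136 ≈ 2152.0 m/s.

Δv ≈ 2150 m/s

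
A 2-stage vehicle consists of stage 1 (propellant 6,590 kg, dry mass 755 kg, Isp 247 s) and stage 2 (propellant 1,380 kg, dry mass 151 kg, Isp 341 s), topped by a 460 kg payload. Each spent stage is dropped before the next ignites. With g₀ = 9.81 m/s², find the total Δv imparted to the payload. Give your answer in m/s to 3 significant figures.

Ignition mass of stage 1 = 6,590+755 + 1,380+151 + 460 = 9,336 kg.
Stage 1: m₀ = 9,336 kg, m_f = 9,336 − 6,590 = 2,746 kg; Δv = 247×9.81×ln(3.4) = 2423.1×1.2237 ≈ 2965 m/s.
Stage 2: m₀ = 1,991 kg, m_f = 1,991 − 1,380 = 611 kg; Δv = 341×9.81×ln(3.259) = 3345.2×1.1813 ≈ 3952 m/s.
Total Δv = 2965 + 3952 = 6917 m/s.

Δv ≈ 6920 m/s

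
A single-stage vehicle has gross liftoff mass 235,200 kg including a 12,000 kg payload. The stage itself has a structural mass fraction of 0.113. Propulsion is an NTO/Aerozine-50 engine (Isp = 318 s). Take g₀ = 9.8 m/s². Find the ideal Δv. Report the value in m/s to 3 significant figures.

Δv ≈ 5750 m/s

Stage wet mass = m₀ − payload = 235,200 − 12,000 = 223,200 kg.
Stage dry mass = ε × stage wet mass = 0.113 × 223,200 = 25,221.6 kg.
Burnout mass m_f = stage dry + payload = 25,221.6 + 12,000 = 37,221.6 kg.
v_e = Isp · g₀ = 318 × 9.8 = 3116.4 m/s.
Δv = v_e · ln(235,200/37,221.6) = 3116.4 × ln(6.319) = 3116.4 × 1.8435 ≈ 5745 m/s.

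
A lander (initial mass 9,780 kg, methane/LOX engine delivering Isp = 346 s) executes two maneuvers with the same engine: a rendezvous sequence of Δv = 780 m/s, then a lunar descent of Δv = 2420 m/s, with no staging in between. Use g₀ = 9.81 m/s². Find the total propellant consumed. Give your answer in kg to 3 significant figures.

total propellant consumed ≈ 5970 kg

v_e = Isp · g₀ = 346 × 9.81 = 3394.3 m/s.
After the first burn: m = 9780 × exp(−780/3394.3) = 9780 × 0.79469 = 7,772.07 kg.
After the second burn: m = 7,772.07 × exp(−2420/3394.3) = 7,772.07 × 0.49019 = 3,809.79 kg.
Total propellant = m₀ − m_final = 9780 − 3,809.79 = 5,970.21 kg.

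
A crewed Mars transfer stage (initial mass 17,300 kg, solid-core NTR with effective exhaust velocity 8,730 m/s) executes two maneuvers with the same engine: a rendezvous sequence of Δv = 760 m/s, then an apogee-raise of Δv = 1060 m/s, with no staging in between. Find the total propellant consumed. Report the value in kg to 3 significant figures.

total propellant consumed ≈ 3260 kg

After the first burn: m = 17300 × exp(−760/8730.0) = 17300 × 0.91663 = 15,857.7 kg.
After the second burn: m = 15,857.7 × exp(−1060/8730.0) = 15,857.7 × 0.88566 = 14,044.5 kg.
Total propellant = m₀ − m_final = 17300 − 14,044.5 = 3,255.5 kg.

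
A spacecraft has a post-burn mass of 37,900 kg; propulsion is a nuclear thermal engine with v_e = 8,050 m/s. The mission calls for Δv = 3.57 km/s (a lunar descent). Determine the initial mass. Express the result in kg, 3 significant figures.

initial mass ≈ 59100 kg

Rocket equation: m₀/m_f = exp(Δv / v_e) = exp(3570 / 8050.0) = exp(0.4435) = 1.5581.
m₀ = m_f × 1.5581 = 37,900 × 1.5581 = 59,052 kg.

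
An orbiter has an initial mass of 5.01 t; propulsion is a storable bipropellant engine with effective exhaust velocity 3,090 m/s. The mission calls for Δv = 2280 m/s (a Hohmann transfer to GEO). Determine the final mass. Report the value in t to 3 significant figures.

final mass ≈ 2.40 t

m₀/m_f = exp(Δv / v_e) = exp(2280 / 3090.0) = exp(0.7379) = 2.0915.
m_f = m₀ / 2.0915 = 5.01 / 2.0915 = 2.39541 t.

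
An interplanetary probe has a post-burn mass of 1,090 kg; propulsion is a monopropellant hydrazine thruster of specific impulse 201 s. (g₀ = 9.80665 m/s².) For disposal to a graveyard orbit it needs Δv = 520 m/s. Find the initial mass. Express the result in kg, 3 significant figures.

v_e = Isp · g₀ = 201 × 9.80665 = 1971.1 m/s.
m₀/m_f = exp(Δv / v_e) = exp(520 / 1971.1) = exp(0.2638) = 1.3019.
m₀ = m_f × 1.3019 = 1,090 × 1.3019 = 1,419.07 kg.

initial mass ≈ 1420 kg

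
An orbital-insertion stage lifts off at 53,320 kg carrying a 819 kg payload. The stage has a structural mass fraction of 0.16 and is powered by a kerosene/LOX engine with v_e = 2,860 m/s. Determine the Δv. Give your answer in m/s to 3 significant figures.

Δv ≈ 5020 m/s

Stage wet mass = m₀ − payload = 53,320 − 819 = 52,501 kg.
Stage dry mass = ε × stage wet mass = 0.16 × 52,501 = 8,400.16 kg.
Burnout mass m_f = stage dry + payload = 8,400.16 + 819 = 9,219.16 kg.
Δv = v_e · ln(53,320/9,219.16) = 2860.0 × ln(5.784) = 2860.0 × 1.7550 ≈ 5019 m/s.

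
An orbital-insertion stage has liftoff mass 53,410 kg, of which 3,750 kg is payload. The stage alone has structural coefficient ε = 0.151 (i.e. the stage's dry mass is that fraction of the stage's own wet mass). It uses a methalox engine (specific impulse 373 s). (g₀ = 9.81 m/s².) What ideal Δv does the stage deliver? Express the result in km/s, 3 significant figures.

Δv ≈ 5.70 km/s

Stage wet mass = m₀ − payload = 53,410 − 3,750 = 49,660 kg.
Stage dry mass = ε × stage wet mass = 0.151 × 49,660 = 7,498.66 kg.
Burnout mass m_f = stage dry + payload = 7,498.66 + 3,750 = 11,248.66 kg.
v_e = Isp · g₀ = 373 × 9.81 = 3659.1 m/s.
From the ideal rocket equation, Δv = v_e · ln(53,410/11,248.66) = 3659.1 × ln(4.748) = 3659.1 × 1.5577 ≈ 5700 m/s.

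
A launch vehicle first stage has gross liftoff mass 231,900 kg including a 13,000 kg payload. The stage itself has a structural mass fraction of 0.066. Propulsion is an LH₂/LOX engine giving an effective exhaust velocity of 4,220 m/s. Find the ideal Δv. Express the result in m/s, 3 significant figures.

Stage wet mass = m₀ − payload = 231,900 − 13,000 = 218,900 kg.
Stage dry mass = ε × stage wet mass = 0.066 × 218,900 = 14,447.4 kg.
Burnout mass m_f = stage dry + payload = 14,447.4 + 13,000 = 27,447.4 kg.
Using Δv = v_e ln(m₀/m_f): Δv = v_e · ln(231,900/27,447.4) = 4220.0 × ln(8.449) = 4220.0 × 2.1340 ≈ 9006 m/s.

Δv ≈ 9010 m/s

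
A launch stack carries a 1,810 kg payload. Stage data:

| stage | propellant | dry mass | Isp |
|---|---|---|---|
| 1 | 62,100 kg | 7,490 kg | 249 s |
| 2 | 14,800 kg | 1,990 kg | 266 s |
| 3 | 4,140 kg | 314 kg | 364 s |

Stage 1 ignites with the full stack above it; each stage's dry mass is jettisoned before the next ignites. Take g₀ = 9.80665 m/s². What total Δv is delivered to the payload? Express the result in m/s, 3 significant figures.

Δv ≈ 9250 m/s

Ignition mass of stage 1 = 62,100+7,490 + 14,800+1,990 + 4,140+314 + 1,810 = 92,644 kg.
Stage 1: m₀ = 92,644 kg, m_f = 92,644 − 62,100 = 30,544 kg; Δv = 249×9.80665×ln(3.033) = 2441.9×1.1096 ≈ 2709 m/s.
Stage 2: m₀ = 23,054 kg, m_f = 23,054 − 14,800 = 8,254 kg; Δv = 266×9.80665×ln(2.793) = 2608.6×1.0271 ≈ 2679 m/s.
Stage 3: m₀ = 6,264 kg, m_f = 6,264 − 4,140 = 2,124 kg; Δv = 364×9.80665×ln(2.949) = 3569.6×1.0815 ≈ 3861 m/s.
Total Δv = 2709 + 2679 + 3861 = 9249 m/s.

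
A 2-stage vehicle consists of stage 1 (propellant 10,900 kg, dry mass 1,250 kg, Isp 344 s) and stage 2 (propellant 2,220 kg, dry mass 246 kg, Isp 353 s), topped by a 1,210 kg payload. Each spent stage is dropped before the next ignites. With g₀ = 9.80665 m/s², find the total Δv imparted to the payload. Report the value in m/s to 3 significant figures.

Δv ≈ 7140 m/s

Ignition mass of stage 1 = 10,900+1,250 + 2,220+246 + 1,210 = 15,826 kg.
Stage 1: m₀ = 15,826 kg, m_f = 15,826 − 10,900 = 4,926 kg; Δv = 344×9.80665×ln(3.213) = 3373.5×1.1671 ≈ 3937 m/s.
Stage 2: m₀ = 3,676 kg, m_f = 3,676 − 2,220 = 1,456 kg; Δv = 353×9.80665×ln(2.525) = 3461.7×0.9261 ≈ 3206 m/s.
Total Δv = 3937 + 3206 = 7143 m/s.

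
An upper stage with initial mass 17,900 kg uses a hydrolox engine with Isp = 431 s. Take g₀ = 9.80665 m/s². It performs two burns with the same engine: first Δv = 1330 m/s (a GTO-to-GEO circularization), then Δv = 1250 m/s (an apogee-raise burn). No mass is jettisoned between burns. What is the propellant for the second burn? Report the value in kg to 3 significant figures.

propellant for the second burn ≈ 3350 kg

v_e = Isp · g₀ = 431 × 9.80665 = 4226.7 m/s.
After the first burn: m = 17900 × exp(−1330/4226.7) = 17900 × 0.73003 = 13,067.5 kg.
After the second burn: m = 13,067.5 × exp(−1250/4226.7) = 13,067.5 × 0.74398 = 9,721.96 kg.
Second-burn propellant = 13,067.5 − 9,721.96 = 3,345.54 kg.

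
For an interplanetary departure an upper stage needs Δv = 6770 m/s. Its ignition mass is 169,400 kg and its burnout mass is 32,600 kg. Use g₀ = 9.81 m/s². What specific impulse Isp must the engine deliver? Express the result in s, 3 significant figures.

ln(m₀/m_f) = ln(169400/32600) = ln(5.196) = 1.6480.
v_e = Δv / ln(m₀/m_f) = 6770 / 1.6480 = 4108.1 m/s.
Isp = v_e / g₀ = 4108.1 / 9.81 = 418.8 s.

Isp ≈ 419 s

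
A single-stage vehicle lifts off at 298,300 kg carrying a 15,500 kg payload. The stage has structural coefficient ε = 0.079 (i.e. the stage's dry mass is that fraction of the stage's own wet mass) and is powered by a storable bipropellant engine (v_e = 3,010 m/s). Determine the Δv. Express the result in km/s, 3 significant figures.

Stage wet mass = m₀ − payload = 298,300 − 15,500 = 282,800 kg.
Stage dry mass = ε × stage wet mass = 0.079 × 282,800 = 22,341.2 kg.
Burnout mass m_f = stage dry + payload = 22,341.2 + 15,500 = 37,841.2 kg.
From the ideal rocket equation, Δv = v_e · ln(298,300/37,841.2) = 3010.0 × ln(7.883) = 3010.0 × 2.0647 ≈ 6215 m/s.

Δv ≈ 6.21 km/s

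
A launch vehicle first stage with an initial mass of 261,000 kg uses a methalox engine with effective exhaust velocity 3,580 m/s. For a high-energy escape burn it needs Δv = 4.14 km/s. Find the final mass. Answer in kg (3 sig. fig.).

From the ideal rocket equation, m₀/m_f = exp(Δv / v_e) = exp(4140 / 3580.0) = exp(1.1564) = 3.1785.
m_f = m₀ / 3.1785 = 261,000 / 3.1785 = 82,114.2 kg.

final mass ≈ 82100 kg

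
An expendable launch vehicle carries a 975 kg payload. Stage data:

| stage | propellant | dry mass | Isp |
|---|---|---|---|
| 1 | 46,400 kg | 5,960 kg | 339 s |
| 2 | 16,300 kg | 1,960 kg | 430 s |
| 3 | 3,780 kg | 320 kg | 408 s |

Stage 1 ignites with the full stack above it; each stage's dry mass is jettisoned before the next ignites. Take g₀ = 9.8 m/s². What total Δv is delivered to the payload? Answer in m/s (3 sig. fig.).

Ignition mass of stage 1 = 46,400+5,960 + 16,300+1,960 + 3,780+320 + 975 = 75,695 kg.
Stage 1: m₀ = 75,695 kg, m_f = 75,695 − 46,400 = 29,295 kg; Δv = 339×9.8×ln(2.584) = 3322.2×0.9493 ≈ 3154 m/s.
Stage 2: m₀ = 23,335 kg, m_f = 23,335 − 16,300 = 7,035 kg; Δv = 430×9.8×ln(3.317) = 4214.0×1.1991 ≈ 5053 m/s.
Stage 3: m₀ = 5,075 kg, m_f = 5,075 − 3,780 = 1,295 kg; Δv = 408×9.8×ln(3.919) = 3998.4×1.3658 ≈ 5461 m/s.
Total Δv = 3154 + 5053 + 5461 = 13668 m/s.

Δv ≈ 13700 m/s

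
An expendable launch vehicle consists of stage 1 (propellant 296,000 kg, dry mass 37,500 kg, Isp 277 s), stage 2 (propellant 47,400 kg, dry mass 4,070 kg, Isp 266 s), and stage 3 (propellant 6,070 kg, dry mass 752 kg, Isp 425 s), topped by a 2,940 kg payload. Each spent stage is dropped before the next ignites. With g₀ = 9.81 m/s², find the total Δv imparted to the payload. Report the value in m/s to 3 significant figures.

Δv ≈ 11700 m/s

Ignition mass of stage 1 = 296,000+37,500 + 47,400+4,070 + 6,070+752 + 2,940 = 394,732 kg.
Stage 1: m₀ = 394,732 kg, m_f = 394,732 − 296,000 = 98,732 kg; Δv = 277×9.81×ln(3.998) = 2717.4×1.3858 ≈ 3766 m/s.
Stage 2: m₀ = 61,232 kg, m_f = 61,232 − 47,400 = 13,832 kg; Δv = 266×9.81×ln(4.427) = 2609.5×1.4877 ≈ 3882 m/s.
Stage 3: m₀ = 9,762 kg, m_f = 9,762 − 6,070 = 3,692 kg; Δv = 425×9.81×ln(2.644) = 4169.2×0.9723 ≈ 4054 m/s.
Total Δv = 3766 + 3882 + 4054 = 11702 m/s.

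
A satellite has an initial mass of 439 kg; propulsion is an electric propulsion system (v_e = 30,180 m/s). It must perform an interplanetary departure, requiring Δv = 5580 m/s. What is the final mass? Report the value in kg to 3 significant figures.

final mass ≈ 365 kg

Using Δv = v_e ln(m₀/m_f): m₀/m_f = exp(Δv / v_e) = exp(5580 / 30180.0) = exp(0.1849) = 1.2031.
m_f = m₀ / 1.2031 = 439 / 1.2031 = 364.891 kg.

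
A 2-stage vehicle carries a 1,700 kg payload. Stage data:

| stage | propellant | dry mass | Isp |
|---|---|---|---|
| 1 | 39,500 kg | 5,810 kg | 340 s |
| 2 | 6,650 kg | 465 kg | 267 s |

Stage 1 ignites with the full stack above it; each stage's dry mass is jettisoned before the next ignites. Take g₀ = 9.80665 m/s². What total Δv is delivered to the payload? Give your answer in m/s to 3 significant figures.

Ignition mass of stage 1 = 39,500+5,810 + 6,650+465 + 1,700 = 54,125 kg.
Stage 1: m₀ = 54,125 kg, m_f = 54,125 − 39,500 = 14,625 kg; Δv = 340×9.80665×ln(3.701) = 3334.3×1.3086 ≈ 4363 m/s.
Stage 2: m₀ = 8,815 kg, m_f = 8,815 − 6,650 = 2,165 kg; Δv = 267×9.80665×ln(4.072) = 2618.4×1.4040 ≈ 3676 m/s.
Total Δv = 4363 + 3676 = 8039 m/s.

Δv ≈ 8040 m/s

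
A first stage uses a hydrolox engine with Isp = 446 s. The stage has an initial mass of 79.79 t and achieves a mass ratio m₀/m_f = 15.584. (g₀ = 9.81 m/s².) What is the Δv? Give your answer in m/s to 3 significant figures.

v_e = Isp · g₀ = 446 × 9.81 = 4375.3 m/s.
From the ideal rocket equation, Δv = v_e · ln(15.584) = 4375.3 × 2.7462 ≈ 12015.5 m/s.

Δv ≈ 12000 m/s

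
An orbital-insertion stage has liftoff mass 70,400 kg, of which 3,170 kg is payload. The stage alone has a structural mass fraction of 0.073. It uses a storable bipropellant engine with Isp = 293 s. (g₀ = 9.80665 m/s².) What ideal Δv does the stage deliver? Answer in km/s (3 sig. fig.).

Stage wet mass = m₀ − payload = 70,400 − 3,170 = 67,230 kg.
Stage dry mass = ε × stage wet mass = 0.073 × 67,230 = 4,907.79 kg.
Burnout mass m_f = stage dry + payload = 4,907.79 + 3,170 = 8,077.79 kg.
v_e = Isp · g₀ = 293 × 9.80665 = 2873.3 m/s.
By the Tsiolkovsky rocket equation, Δv = v_e · ln(70,400/8,077.79) = 2873.3 × ln(8.715) = 2873.3 × 2.1651 ≈ 6221 m/s.

Δv ≈ 6.22 km/s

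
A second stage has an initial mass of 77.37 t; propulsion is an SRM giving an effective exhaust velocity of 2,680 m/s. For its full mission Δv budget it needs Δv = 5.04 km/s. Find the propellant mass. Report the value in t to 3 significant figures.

propellant mass ≈ 65.6 t

By the Tsiolkovsky rocket equation, m₀/m_f = exp(Δv / v_e) = exp(5040 / 2680.0) = exp(1.8806) = 6.5574.
m_f = 77.37 / 6.5574 = 11.7989 t, so propellant = m₀ − m_f = 77.37 − 11.7989 = 65.5711 t.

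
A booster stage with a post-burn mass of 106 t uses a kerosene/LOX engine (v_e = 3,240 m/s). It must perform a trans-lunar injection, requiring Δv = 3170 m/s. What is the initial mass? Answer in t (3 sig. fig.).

initial mass ≈ 282 t

m₀/m_f = exp(Δv / v_e) = exp(3170 / 3240.0) = exp(0.9784) = 2.6602.
m₀ = m_f × 2.6602 = 106 × 2.6602 = 281.981 t.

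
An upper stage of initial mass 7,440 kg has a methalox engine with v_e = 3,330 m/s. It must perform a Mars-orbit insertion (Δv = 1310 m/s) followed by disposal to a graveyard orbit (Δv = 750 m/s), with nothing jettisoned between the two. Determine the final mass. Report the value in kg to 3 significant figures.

After the first burn: m = 7440 × exp(−1310/3330.0) = 7440 × 0.67476 = 5,020.21 kg.
After the second burn: m = 5,020.21 × exp(−750/3330.0) = 5,020.21 × 0.79834 = 4,007.83 kg.

final mass ≈ 4010 kg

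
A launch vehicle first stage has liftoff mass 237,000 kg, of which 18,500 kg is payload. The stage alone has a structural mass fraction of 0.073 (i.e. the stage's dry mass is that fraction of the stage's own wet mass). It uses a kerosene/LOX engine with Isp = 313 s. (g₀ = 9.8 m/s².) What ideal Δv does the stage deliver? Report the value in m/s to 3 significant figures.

Δv ≈ 5920 m/s

Stage wet mass = m₀ − payload = 237,000 − 18,500 = 218,500 kg.
Stage dry mass = ε × stage wet mass = 0.073 × 218,500 = 15,950.5 kg.
Burnout mass m_f = stage dry + payload = 15,950.5 + 18,500 = 34,450.5 kg.
v_e = Isp · g₀ = 313 × 9.8 = 3067.4 m/s.
Rocket equation: Δv = v_e · ln(237,000/34,450.5) = 3067.4 × ln(6.879) = 3067.4 × 1.9285 ≈ 5916 m/s.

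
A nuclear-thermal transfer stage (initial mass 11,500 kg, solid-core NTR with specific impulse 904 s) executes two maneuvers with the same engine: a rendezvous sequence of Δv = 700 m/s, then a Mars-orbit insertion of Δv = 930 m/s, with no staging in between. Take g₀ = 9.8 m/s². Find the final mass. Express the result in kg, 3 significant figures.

v_e = Isp · g₀ = 904 × 9.8 = 8859.2 m/s.
After the first burn: m = 11500 × exp(−700/8859.2) = 11500 × 0.92403 = 10,626.3 kg.
After the second burn: m = 10,626.3 × exp(−930/8859.2) = 10,626.3 × 0.90035 = 9,567.39 kg.

final mass ≈ 9570 kg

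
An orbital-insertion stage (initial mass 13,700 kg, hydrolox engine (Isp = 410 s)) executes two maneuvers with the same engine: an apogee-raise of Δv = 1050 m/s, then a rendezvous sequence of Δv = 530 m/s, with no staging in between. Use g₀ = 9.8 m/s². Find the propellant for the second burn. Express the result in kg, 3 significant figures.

v_e = Isp · g₀ = 410 × 9.8 = 4018.0 m/s.
After the first burn: m = 13700 × exp(−1050/4018.0) = 13700 × 0.77003 = 10,549.4 kg.
After the second burn: m = 10,549.4 × exp(−530/4018.0) = 10,549.4 × 0.87642 = 9,245.71 kg.
Second-burn propellant = 10,549.4 − 9,245.71 = 1,303.69 kg.

propellant for the second burn ≈ 1300 kg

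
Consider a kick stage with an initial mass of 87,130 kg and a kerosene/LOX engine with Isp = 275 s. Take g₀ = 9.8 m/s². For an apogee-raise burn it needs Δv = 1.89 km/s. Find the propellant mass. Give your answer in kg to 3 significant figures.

propellant mass ≈ 43900 kg

v_e = Isp · g₀ = 275 × 9.8 = 2695.0 m/s.
From the ideal rocket equation, m₀/m_f = exp(Δv / v_e) = exp(1890 / 2695.0) = exp(0.7013) = 2.0164.
m_f = 87,130 / 2.0164 = 43,210.7 kg, so propellant = m₀ − m_f = 87,130 − 43,210.7 = 43,919.3 kg.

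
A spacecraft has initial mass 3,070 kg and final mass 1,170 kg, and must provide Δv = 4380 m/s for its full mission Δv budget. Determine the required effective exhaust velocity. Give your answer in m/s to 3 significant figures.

ln(m₀/m_f) = ln(3070/1170) = ln(2.624) = 0.9647.
From the ideal rocket equation, v_e = Δv / ln(m₀/m_f) = 4380 / 0.9647 = 4540.4 m/s.

v_e ≈ 4540 m/s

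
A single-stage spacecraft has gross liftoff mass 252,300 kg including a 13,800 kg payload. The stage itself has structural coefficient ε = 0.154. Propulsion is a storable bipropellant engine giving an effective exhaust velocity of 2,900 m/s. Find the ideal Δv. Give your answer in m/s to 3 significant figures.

Stage wet mass = m₀ − payload = 252,300 − 13,800 = 238,500 kg.
Stage dry mass = ε × stage wet mass = 0.154 × 238,500 = 36,729 kg.
Burnout mass m_f = stage dry + payload = 36,729 + 13,800 = 50,529 kg.
Using Δv = v_e ln(m₀/m_f): Δv = v_e · ln(252,300/50,529) = 2900.0 × ln(4.993) = 2900.0 × 1.6081 ≈ 4663 m/s.

Δv ≈ 4660 m/s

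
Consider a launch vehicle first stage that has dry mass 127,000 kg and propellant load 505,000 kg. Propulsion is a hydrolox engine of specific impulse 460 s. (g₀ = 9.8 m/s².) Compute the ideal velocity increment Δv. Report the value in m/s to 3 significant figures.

v_e = Isp · g₀ = 460 × 9.8 = 4508.0 m/s.
m₀ = m_dry + m_prop = 127,000 + 505,000 = 632,000 kg.
Δv = v_e · ln(m₀/m_f) = 4508.0 × ln(4.976) = 4508.0 × 1.6047 ≈ 7234.0 m/s.

Δv ≈ 7230 m/s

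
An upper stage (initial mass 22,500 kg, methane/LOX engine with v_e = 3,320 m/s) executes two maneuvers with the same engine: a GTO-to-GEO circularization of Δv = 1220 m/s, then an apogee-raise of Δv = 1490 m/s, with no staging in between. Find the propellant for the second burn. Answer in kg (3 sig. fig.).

propellant for the second burn ≈ 5630 kg

After the first burn: m = 22500 × exp(−1220/3320.0) = 22500 × 0.69248 = 15,580.8 kg.
After the second burn: m = 15,580.8 × exp(−1490/3320.0) = 15,580.8 × 0.63840 = 9,946.78 kg.
Second-burn propellant = 15,580.8 − 9,946.78 = 5,634.02 kg.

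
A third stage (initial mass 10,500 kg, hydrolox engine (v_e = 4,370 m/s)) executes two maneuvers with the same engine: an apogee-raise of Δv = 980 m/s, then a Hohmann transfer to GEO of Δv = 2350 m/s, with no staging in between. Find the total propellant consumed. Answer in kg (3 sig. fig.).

total propellant consumed ≈ 5600 kg

After the first burn: m = 10500 × exp(−980/4370.0) = 10500 × 0.79911 = 8,390.66 kg.
After the second burn: m = 8,390.66 × exp(−2350/4370.0) = 8,390.66 × 0.58406 = 4,900.65 kg.
Total propellant = m₀ − m_final = 10500 − 4,900.65 = 5,599.35 kg.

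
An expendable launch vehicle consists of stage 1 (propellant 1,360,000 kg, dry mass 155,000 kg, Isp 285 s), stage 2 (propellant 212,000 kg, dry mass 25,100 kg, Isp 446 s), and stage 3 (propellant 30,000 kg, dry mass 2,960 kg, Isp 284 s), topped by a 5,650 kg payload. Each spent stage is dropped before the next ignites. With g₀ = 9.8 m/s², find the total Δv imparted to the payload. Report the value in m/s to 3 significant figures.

Ignition mass of stage 1 = 1,360,000+155,000 + 212,000+25,100 + 30,000+2,960 + 5,650 = 1,790,710 kg.
Stage 1: m₀ = 1,790,710 kg, m_f = 1,790,710 − 1,360,000 = 430,710 kg; Δv = 285×9.8×ln(4.158) = 2793.0×1.4249 ≈ 3980 m/s.
Stage 2: m₀ = 275,710 kg, m_f = 275,710 − 212,000 = 63,710 kg; Δv = 446×9.8×ln(4.328) = 4370.8×1.4650 ≈ 6403 m/s.
Stage 3: m₀ = 38,610 kg, m_f = 38,610 − 30,000 = 8,610 kg; Δv = 284×9.8×ln(4.484) = 2783.2×1.5006 ≈ 4176 m/s.
Total Δv = 3980 + 6403 + 4176 = 14559 m/s.

Δv ≈ 14600 m/s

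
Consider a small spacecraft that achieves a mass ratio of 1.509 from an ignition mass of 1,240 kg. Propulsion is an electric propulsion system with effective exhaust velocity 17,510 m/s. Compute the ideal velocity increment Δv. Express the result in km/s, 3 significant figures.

Δv ≈ 7.20 km/s

Using Δv = v_e ln(m₀/m_f): Δv = v_e · ln(1.509) = 17510.0 × 0.4114 ≈ 7204.4 m/s.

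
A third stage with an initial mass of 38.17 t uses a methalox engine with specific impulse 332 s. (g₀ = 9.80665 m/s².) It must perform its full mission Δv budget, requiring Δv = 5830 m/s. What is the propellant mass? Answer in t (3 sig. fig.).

propellant mass ≈ 31.8 t

v_e = Isp · g₀ = 332 × 9.80665 = 3255.8 m/s.
m₀/m_f = exp(Δv / v_e) = exp(5830 / 3255.8) = exp(1.7906) = 5.9933.
m_f = 38.17 / 5.9933 = 6.36878 t, so propellant = m₀ − m_f = 38.17 − 6.36878 = 31.80122 t.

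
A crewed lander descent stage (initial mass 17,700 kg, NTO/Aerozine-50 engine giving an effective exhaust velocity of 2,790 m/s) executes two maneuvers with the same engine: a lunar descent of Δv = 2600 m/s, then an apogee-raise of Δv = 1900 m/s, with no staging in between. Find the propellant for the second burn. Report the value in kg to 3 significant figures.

propellant for the second burn ≈ 3440 kg

After the first burn: m = 17700 × exp(−2600/2790.0) = 17700 × 0.39380 = 6,970.26 kg.
After the second burn: m = 6,970.26 × exp(−1900/2790.0) = 6,970.26 × 0.50611 = 3,527.72 kg.
Second-burn propellant = 6,970.26 − 3,527.72 = 3,442.54 kg.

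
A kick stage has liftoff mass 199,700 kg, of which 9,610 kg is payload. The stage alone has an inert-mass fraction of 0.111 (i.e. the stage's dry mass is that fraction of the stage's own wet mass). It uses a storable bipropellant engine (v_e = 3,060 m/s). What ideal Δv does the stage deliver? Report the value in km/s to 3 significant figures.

Stage wet mass = m₀ − payload = 199,700 − 9,610 = 190,090 kg.
Stage dry mass = ε × stage wet mass = 0.111 × 190,090 = 21,100 kg.
Burnout mass m_f = stage dry + payload = 21,100 + 9,610 = 30,710 kg.
Δv = v_e · ln(199,700/30,710) = 3060.0 × ln(6.503) = 3060.0 × 1.8722 ≈ 5729 m/s.

Δv ≈ 5.73 km/s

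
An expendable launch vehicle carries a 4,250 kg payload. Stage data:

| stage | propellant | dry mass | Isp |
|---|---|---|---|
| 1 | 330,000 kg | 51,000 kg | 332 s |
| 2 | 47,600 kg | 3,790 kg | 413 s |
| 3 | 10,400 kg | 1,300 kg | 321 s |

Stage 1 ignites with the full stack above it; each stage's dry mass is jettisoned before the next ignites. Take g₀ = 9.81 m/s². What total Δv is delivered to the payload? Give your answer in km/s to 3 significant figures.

Ignition mass of stage 1 = 330,000+51,000 + 47,600+3,790 + 10,400+1,300 + 4,250 = 448,340 kg.
Stage 1: m₀ = 448,340 kg, m_f = 448,340 − 330,000 = 118,340 kg; Δv = 332×9.81×ln(3.789) = 3256.9×1.3320 ≈ 4338 m/s.
Stage 2: m₀ = 67,340 kg, m_f = 67,340 − 47,600 = 19,740 kg; Δv = 413×9.81×ln(3.411) = 4051.5×1.2271 ≈ 4972 m/s.
Stage 3: m₀ = 15,950 kg, m_f = 15,950 − 10,400 = 5,550 kg; Δv = 321×9.81×ln(2.874) = 3149.0×1.0557 ≈ 3324 m/s.
Total Δv = 4338 + 4972 + 3324 = 12634 m/s.

Δv ≈ 12.6 km/s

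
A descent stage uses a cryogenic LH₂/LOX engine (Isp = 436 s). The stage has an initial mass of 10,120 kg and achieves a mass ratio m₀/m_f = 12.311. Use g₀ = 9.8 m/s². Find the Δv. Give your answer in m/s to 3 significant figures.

v_e = Isp · g₀ = 436 × 9.8 = 4272.8 m/s.
From the ideal rocket equation, Δv = v_e · ln(12.311) = 4272.8 × 2.5105 ≈ 10726.8 m/s.

Δv ≈ 10700 m/s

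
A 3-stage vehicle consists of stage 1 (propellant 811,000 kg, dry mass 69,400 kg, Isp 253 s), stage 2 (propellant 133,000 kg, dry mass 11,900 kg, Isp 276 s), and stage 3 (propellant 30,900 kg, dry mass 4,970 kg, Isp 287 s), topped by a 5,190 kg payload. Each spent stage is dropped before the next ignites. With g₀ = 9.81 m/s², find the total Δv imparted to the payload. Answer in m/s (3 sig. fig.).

Ignition mass of stage 1 = 811,000+69,400 + 133,000+11,900 + 30,900+4,970 + 5,190 = 1,066,360 kg.
Stage 1: m₀ = 1,066,360 kg, m_f = 1,066,360 − 811,000 = 255,360 kg; Δv = 253×9.81×ln(4.176) = 2481.9×1.4293 ≈ 3548 m/s.
Stage 2: m₀ = 185,960 kg, m_f = 185,960 − 133,000 = 52,960 kg; Δv = 276×9.81×ln(3.511) = 2707.6×1.2560 ≈ 3401 m/s.
Stage 3: m₀ = 41,060 kg, m_f = 41,060 − 30,900 = 10,160 kg; Δv = 287×9.81×ln(4.041) = 2815.5×1.3966 ≈ 3932 m/s.
Total Δv = 3548 + 3401 + 3932 = 10881 m/s.

Δv ≈ 10900 m/s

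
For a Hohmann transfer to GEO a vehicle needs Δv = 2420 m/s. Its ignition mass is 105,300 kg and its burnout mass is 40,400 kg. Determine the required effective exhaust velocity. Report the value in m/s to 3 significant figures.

ln(m₀/m_f) = ln(105300/40400) = ln(2.606) = 0.9580.
Using Δv = v_e ln(m₀/m_f): v_e = Δv / ln(m₀/m_f) = 2420 / 0.9580 = 2526.1 m/s.

v_e ≈ 2530 m/s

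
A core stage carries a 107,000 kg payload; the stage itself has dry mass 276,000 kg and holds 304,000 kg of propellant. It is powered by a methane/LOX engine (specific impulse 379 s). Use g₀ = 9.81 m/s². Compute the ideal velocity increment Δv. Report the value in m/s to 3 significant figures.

Δv ≈ 2170 m/s

v_e = Isp · g₀ = 379 × 9.81 = 3718.0 m/s.
m₀ = payload + dry + propellant = 107,000 + 276,000 + 304,000 = 687,000 kg.
m_f = payload + dry = 107,000 + 276,000 = 383,000 kg.
By the Tsiolkovsky rocket equation, Δv = v_e · ln(m₀/m_f) = 3718.0 × ln(1.794) = 3718.0 × 0.5843 ≈ 2172.4 m/s.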